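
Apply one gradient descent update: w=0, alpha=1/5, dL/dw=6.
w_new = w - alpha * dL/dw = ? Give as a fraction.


w_new = 0 - 1/5 * 6 = 0 - 6/5 = -6/5.

-6/5


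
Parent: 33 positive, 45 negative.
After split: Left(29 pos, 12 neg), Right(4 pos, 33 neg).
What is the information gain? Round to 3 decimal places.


H(parent) = 0.9829. H(left) = 0.8722, H(right) = 0.4942. Weighted = (41/78)*0.8722 + (37/78)*0.4942 = 0.6929. IG = 0.9829 - 0.6929 = 0.2900, which rounds to 0.290.

0.290


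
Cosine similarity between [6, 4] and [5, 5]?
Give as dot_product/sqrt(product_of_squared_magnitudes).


dot = 50. |a|^2 = 52, |b|^2 = 50. cos = 50/sqrt(2600).

50/sqrt(2600)


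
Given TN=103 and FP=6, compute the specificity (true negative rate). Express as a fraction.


Specificity = TN / (TN + FP) = 103 / 109 = 103/109.

103/109


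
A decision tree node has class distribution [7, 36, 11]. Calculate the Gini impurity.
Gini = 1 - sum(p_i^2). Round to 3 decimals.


Total = 54. Proportions: 7/54, 36/54, 11/54. sum(p_i^2) = 0.5027. Gini = 1 - 0.5027 = 0.4973, which rounds to 0.497.

0.497


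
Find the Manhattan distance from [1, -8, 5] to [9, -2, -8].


d = sum of absolute differences: |1-9|=8 + |-8--2|=6 + |5--8|=13 = 27.

27


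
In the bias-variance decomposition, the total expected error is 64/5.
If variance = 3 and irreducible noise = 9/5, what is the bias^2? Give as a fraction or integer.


Total error = bias^2 + variance + irreducible noise. So bias^2 = 64/5 - 3 - 9/5 = 8.

8


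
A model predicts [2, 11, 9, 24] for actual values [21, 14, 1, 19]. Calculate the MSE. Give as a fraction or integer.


MSE = (1/4) * ((21-2)^2=361 + (14-11)^2=9 + (1-9)^2=64 + (19-24)^2=25). Sum = 459. MSE = 459/4.

459/4


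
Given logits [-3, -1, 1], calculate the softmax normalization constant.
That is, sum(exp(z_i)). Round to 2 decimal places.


Denom = e^-3=0.0498 + e^-1=0.3679 + e^1=2.7183. Sum = 3.1360, which rounds to 3.14.

3.14


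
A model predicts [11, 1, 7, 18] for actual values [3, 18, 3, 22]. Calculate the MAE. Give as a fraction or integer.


MAE = (1/4) * (|3-11|=8 + |18-1|=17 + |3-7|=4 + |22-18|=4). Sum = 33. MAE = 33/4.

33/4


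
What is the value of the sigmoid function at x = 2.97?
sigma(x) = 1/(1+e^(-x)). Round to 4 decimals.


sigma(2.97) = 1/(1+e^(-2.97)) = 1/(1+0.051303) = 1/1.051303 = 0.9512.

0.9512


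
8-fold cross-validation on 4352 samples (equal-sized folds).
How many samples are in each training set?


Each validation fold has 4352/8 = 544 samples. Training set = 4352 - 544 = 3808.

3808


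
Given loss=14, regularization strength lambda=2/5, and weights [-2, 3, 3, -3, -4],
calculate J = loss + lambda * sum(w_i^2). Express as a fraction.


L2 sq norm = sum(w^2) = 47. J = 14 + 2/5 * 47 = 164/5.

164/5


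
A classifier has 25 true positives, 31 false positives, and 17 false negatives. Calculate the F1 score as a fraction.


Precision = 25/56 = 25/56. Recall = 25/42 = 25/42. F1 = 2*P*R/(P+R) = 25/49.

25/49


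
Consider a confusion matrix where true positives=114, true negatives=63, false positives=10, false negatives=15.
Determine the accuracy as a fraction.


Accuracy = (TP + TN) / (TP + TN + FP + FN) = (114 + 63) / 202 = 177/202.

177/202


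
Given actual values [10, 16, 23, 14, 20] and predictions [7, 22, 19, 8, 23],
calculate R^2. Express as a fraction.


Mean(y) = 83/5. SS_res = 106. SS_tot = 516/5. R^2 = 1 - 106/(516/5) = -7/258.

-7/258


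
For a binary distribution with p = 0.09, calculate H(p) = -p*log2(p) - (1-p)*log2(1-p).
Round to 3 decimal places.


H = -0.09*log2(0.09) - 0.91*log2(0.91) = 0.436.

0.436


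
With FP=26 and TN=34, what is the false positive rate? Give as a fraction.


FPR = FP / (FP + TN) = 26 / 60 = 13/30.

13/30


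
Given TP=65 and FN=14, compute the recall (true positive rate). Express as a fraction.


Recall = TP / (TP + FN) = 65 / 79 = 65/79.

65/79


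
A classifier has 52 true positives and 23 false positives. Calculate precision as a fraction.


Precision = TP / (TP + FP) = 52 / 75 = 52/75.

52/75


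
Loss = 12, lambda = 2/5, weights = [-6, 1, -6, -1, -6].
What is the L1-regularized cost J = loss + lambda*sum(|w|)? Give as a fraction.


L1 norm = sum(|w|) = 20. J = 12 + 2/5 * 20 = 20.

20


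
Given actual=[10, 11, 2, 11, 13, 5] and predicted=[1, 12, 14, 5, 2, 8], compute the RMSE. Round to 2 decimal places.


MSE = 65.3333. RMSE = sqrt(65.3333) = 8.08.

8.08


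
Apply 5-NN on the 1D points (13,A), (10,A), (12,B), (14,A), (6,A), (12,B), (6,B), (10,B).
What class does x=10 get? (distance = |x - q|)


Distances: |13-10|=3, |10-10|=0, |12-10|=2, |14-10|=4, |6-10|=4, |12-10|=2, |6-10|=4, |10-10|=0. 5 nearest: (10,A), (10,B), (12,B), (12,B), (13,A). Counts: {'A': 2, 'B': 3}. Majority class: B.

B


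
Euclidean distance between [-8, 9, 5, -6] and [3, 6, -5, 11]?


d = sqrt(sum of squared differences). (-8-3)^2=121, (9-6)^2=9, (5--5)^2=100, (-6-11)^2=289. Sum = 519.

sqrt(519)


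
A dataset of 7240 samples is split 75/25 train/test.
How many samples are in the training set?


Test set = 7240 * 25% = 1810. Training set = 7240 - 1810 = 5430.

5430


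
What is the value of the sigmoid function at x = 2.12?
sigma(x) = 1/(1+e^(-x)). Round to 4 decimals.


sigma(2.12) = 1/(1+e^(-2.12)) = 1/(1+0.120032) = 1/1.120032 = 0.8928.

0.8928


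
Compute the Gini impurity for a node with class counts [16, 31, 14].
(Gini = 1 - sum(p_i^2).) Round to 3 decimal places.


Total = 61. Proportions: 16/61, 31/61, 14/61. sum(p_i^2) = 0.3797. Gini = 1 - 0.3797 = 0.6203, which rounds to 0.620.

0.620


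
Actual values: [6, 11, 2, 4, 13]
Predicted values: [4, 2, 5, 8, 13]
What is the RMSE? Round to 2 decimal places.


MSE = 22.0000. RMSE = sqrt(22.0000) = 4.69.

4.69


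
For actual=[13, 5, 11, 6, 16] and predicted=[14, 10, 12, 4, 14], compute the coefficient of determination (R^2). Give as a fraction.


Mean(y) = 51/5. SS_res = 35. SS_tot = 434/5. R^2 = 1 - 35/(434/5) = 37/62.

37/62


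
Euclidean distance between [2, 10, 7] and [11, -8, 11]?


d = sqrt(sum of squared differences). (2-11)^2=81, (10--8)^2=324, (7-11)^2=16. Sum = 421.

sqrt(421)


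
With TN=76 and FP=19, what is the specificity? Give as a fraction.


Specificity = TN / (TN + FP) = 76 / 95 = 4/5.

4/5


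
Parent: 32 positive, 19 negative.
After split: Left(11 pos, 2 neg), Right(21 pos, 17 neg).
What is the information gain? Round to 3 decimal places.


H(parent) = 0.9526. H(left) = 0.6194, H(right) = 0.9920. Weighted = (13/51)*0.6194 + (38/51)*0.9920 = 0.8970. IG = 0.9526 - 0.8970 = 0.0556, which rounds to 0.056.

0.056


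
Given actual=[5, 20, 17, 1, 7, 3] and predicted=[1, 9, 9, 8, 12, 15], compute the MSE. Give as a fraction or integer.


MSE = (1/6) * ((5-1)^2=16 + (20-9)^2=121 + (17-9)^2=64 + (1-8)^2=49 + (7-12)^2=25 + (3-15)^2=144). Sum = 419. MSE = 419/6.

419/6


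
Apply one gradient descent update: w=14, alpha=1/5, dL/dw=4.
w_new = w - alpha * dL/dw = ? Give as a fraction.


w_new = 14 - 1/5 * 4 = 14 - 4/5 = 66/5.

66/5


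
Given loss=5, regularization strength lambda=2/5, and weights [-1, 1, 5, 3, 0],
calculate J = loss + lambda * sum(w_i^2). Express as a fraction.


L2 sq norm = sum(w^2) = 36. J = 5 + 2/5 * 36 = 97/5.

97/5


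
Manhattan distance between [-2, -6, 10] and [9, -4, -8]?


d = sum of absolute differences: |-2-9|=11 + |-6--4|=2 + |10--8|=18 = 31.

31


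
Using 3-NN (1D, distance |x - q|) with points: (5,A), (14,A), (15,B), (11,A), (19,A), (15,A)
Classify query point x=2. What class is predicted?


Distances: |5-2|=3, |14-2|=12, |15-2|=13, |11-2|=9, |19-2|=17, |15-2|=13. 3 nearest: (5,A), (11,A), (14,A). Counts: {'A': 3}. Majority class: A.

A


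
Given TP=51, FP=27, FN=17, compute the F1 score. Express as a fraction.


Precision = 51/78 = 17/26. Recall = 51/68 = 3/4. F1 = 2*P*R/(P+R) = 51/73.

51/73


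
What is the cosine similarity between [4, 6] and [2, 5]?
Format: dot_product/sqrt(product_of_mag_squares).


dot = 38. |a|^2 = 52, |b|^2 = 29. cos = 38/sqrt(1508).

38/sqrt(1508)


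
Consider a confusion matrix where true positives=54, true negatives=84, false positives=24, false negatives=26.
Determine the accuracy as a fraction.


Accuracy = (TP + TN) / (TP + TN + FP + FN) = (54 + 84) / 188 = 69/94.

69/94


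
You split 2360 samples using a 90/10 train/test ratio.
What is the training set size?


Test set = 2360 * 10% = 236. Training set = 2360 - 236 = 2124.

2124


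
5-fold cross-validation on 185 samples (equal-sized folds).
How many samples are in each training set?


Each validation fold has 185/5 = 37 samples. Training set = 185 - 37 = 148.

148


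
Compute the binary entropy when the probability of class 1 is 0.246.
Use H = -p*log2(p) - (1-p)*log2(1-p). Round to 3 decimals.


H = -0.246*log2(0.246) - 0.754*log2(0.754) = 0.805.

0.805


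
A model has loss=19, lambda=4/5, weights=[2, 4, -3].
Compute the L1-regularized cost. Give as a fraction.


L1 norm = sum(|w|) = 9. J = 19 + 4/5 * 9 = 131/5.

131/5


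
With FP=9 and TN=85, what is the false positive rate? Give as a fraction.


FPR = FP / (FP + TN) = 9 / 94 = 9/94.

9/94


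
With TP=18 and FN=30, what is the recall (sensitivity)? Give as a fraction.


Recall = TP / (TP + FN) = 18 / 48 = 3/8.

3/8


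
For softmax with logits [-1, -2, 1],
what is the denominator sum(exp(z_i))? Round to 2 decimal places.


Denom = e^-1=0.3679 + e^-2=0.1353 + e^1=2.7183. Sum = 3.2215, which rounds to 3.22.

3.22


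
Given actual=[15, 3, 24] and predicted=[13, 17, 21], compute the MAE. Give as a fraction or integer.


MAE = (1/3) * (|15-13|=2 + |3-17|=14 + |24-21|=3). Sum = 19. MAE = 19/3.

19/3


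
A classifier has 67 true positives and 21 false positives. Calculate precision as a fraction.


Precision = TP / (TP + FP) = 67 / 88 = 67/88.

67/88


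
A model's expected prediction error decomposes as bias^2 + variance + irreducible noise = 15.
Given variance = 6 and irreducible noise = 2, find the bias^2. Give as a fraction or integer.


Total error = bias^2 + variance + irreducible noise. So bias^2 = 15 - 6 - 2 = 7.

7


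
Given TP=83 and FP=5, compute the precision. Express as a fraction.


Precision = TP / (TP + FP) = 83 / 88 = 83/88.

83/88


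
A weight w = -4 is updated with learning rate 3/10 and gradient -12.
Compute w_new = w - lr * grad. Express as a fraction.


w_new = -4 - 3/10 * -12 = -4 - -18/5 = -2/5.

-2/5


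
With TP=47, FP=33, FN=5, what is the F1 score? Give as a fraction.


Precision = 47/80 = 47/80. Recall = 47/52 = 47/52. F1 = 2*P*R/(P+R) = 47/66.

47/66


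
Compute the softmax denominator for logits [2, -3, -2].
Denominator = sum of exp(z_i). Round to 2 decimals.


Denom = e^2=7.3891 + e^-3=0.0498 + e^-2=0.1353. Sum = 7.5742, which rounds to 7.57.

7.57


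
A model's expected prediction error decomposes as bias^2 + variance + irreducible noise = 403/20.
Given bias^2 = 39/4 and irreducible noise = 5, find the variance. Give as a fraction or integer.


Total error = bias^2 + variance + irreducible noise. So variance = 403/20 - 39/4 - 5 = 27/5.

27/5


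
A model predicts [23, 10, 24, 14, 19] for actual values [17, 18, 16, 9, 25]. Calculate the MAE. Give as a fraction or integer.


MAE = (1/5) * (|17-23|=6 + |18-10|=8 + |16-24|=8 + |9-14|=5 + |25-19|=6). Sum = 33. MAE = 33/5.

33/5


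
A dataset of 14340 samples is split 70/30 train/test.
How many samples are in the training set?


Test set = 14340 * 30% = 4302. Training set = 14340 - 4302 = 10038.

10038


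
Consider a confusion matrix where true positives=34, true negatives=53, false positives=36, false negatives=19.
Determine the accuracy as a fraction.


Accuracy = (TP + TN) / (TP + TN + FP + FN) = (34 + 53) / 142 = 87/142.

87/142


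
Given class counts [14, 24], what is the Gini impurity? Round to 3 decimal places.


Total = 38. Proportions: 14/38, 24/38. sum(p_i^2) = 0.5346. Gini = 1 - 0.5346 = 0.4654, which rounds to 0.465.

0.465


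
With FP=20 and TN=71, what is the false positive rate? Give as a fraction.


FPR = FP / (FP + TN) = 20 / 91 = 20/91.

20/91


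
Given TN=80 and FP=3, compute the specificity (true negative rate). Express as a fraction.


Specificity = TN / (TN + FP) = 80 / 83 = 80/83.

80/83


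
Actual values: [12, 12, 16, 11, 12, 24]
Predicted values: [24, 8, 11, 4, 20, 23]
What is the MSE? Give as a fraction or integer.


MSE = (1/6) * ((12-24)^2=144 + (12-8)^2=16 + (16-11)^2=25 + (11-4)^2=49 + (12-20)^2=64 + (24-23)^2=1). Sum = 299. MSE = 299/6.

299/6


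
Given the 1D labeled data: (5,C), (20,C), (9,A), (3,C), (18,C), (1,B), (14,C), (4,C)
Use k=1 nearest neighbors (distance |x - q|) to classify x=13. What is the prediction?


Distances: |5-13|=8, |20-13|=7, |9-13|=4, |3-13|=10, |18-13|=5, |1-13|=12, |14-13|=1, |4-13|=9. 1 nearest: (14,C). Counts: {'C': 1}. Majority class: C.

C


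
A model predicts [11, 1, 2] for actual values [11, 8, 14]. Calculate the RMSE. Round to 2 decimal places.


MSE = 64.3333. RMSE = sqrt(64.3333) = 8.02.

8.02


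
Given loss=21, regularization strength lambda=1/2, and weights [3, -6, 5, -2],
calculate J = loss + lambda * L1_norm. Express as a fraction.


L1 norm = sum(|w|) = 16. J = 21 + 1/2 * 16 = 29.

29


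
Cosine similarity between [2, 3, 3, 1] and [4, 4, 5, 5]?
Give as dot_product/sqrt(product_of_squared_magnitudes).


dot = 40. |a|^2 = 23, |b|^2 = 82. cos = 40/sqrt(1886).

40/sqrt(1886)


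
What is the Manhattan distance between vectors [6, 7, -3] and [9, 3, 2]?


d = sum of absolute differences: |6-9|=3 + |7-3|=4 + |-3-2|=5 = 12.

12


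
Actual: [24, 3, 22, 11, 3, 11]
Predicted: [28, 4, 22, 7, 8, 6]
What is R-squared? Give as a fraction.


Mean(y) = 37/3. SS_res = 83. SS_tot = 1222/3. R^2 = 1 - 83/(1222/3) = 973/1222.

973/1222


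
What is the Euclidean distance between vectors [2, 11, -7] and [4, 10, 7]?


d = sqrt(sum of squared differences). (2-4)^2=4, (11-10)^2=1, (-7-7)^2=196. Sum = 201.

sqrt(201)


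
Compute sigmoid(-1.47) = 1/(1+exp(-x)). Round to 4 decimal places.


sigma(-1.47) = 1/(1+e^(1.47)) = 1/(1+4.349235) = 1/5.349235 = 0.1869.

0.1869


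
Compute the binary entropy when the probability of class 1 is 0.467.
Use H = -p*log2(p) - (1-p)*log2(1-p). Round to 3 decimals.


H = -0.467*log2(0.467) - 0.533*log2(0.533) = 0.997.

0.997


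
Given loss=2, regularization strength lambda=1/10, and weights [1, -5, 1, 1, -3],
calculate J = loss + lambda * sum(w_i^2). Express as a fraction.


L2 sq norm = sum(w^2) = 37. J = 2 + 1/10 * 37 = 57/10.

57/10


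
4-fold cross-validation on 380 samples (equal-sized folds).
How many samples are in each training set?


Each validation fold has 380/4 = 95 samples. Training set = 380 - 95 = 285.

285


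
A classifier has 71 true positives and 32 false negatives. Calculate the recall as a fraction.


Recall = TP / (TP + FN) = 71 / 103 = 71/103.

71/103


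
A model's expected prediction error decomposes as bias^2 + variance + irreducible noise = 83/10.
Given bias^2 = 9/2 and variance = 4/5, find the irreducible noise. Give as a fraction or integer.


Total error = bias^2 + variance + irreducible noise. So irreducible noise = 83/10 - 9/2 - 4/5 = 3.

3


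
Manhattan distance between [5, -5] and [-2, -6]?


d = sum of absolute differences: |5--2|=7 + |-5--6|=1 = 8.

8


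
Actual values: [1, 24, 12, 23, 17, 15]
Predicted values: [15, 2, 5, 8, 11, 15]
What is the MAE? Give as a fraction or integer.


MAE = (1/6) * (|1-15|=14 + |24-2|=22 + |12-5|=7 + |23-8|=15 + |17-11|=6 + |15-15|=0). Sum = 64. MAE = 32/3.

32/3


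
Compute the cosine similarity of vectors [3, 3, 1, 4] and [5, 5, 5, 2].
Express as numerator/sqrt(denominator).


dot = 43. |a|^2 = 35, |b|^2 = 79. cos = 43/sqrt(2765).

43/sqrt(2765)


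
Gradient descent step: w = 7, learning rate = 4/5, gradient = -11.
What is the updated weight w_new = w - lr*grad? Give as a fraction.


w_new = 7 - 4/5 * -11 = 7 - -44/5 = 79/5.

79/5


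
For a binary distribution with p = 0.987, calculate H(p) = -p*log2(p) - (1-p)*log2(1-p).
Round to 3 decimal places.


H = -0.987*log2(0.987) - 0.013*log2(0.013) = 0.100.

0.100


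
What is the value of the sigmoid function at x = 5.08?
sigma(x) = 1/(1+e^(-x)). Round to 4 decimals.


sigma(5.08) = 1/(1+e^(-5.08)) = 1/(1+0.006220) = 1/1.006220 = 0.9938.

0.9938


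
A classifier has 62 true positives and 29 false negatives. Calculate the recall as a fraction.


Recall = TP / (TP + FN) = 62 / 91 = 62/91.

62/91


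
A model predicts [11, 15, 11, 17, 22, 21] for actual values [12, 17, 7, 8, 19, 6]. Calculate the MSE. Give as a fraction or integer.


MSE = (1/6) * ((12-11)^2=1 + (17-15)^2=4 + (7-11)^2=16 + (8-17)^2=81 + (19-22)^2=9 + (6-21)^2=225). Sum = 336. MSE = 56.

56


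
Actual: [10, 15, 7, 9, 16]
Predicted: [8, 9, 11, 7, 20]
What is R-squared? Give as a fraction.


Mean(y) = 57/5. SS_res = 76. SS_tot = 306/5. R^2 = 1 - 76/(306/5) = -37/153.

-37/153


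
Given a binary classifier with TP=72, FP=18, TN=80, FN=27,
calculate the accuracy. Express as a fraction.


Accuracy = (TP + TN) / (TP + TN + FP + FN) = (72 + 80) / 197 = 152/197.

152/197


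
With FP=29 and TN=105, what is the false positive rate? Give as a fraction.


FPR = FP / (FP + TN) = 29 / 134 = 29/134.

29/134


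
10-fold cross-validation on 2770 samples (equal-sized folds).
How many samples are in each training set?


Each validation fold has 2770/10 = 277 samples. Training set = 2770 - 277 = 2493.

2493


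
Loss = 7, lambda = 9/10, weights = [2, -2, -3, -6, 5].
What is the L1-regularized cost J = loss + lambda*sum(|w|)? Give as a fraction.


L1 norm = sum(|w|) = 18. J = 7 + 9/10 * 18 = 116/5.

116/5


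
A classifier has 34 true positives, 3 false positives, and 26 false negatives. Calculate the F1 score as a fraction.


Precision = 34/37 = 34/37. Recall = 34/60 = 17/30. F1 = 2*P*R/(P+R) = 68/97.

68/97


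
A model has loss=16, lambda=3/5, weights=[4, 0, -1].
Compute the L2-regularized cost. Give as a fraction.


L2 sq norm = sum(w^2) = 17. J = 16 + 3/5 * 17 = 131/5.

131/5


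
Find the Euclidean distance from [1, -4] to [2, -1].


d = sqrt(sum of squared differences). (1-2)^2=1, (-4--1)^2=9. Sum = 10.

sqrt(10)


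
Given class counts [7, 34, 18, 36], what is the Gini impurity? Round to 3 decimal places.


Total = 95. Proportions: 7/95, 34/95, 18/95, 36/95. sum(p_i^2) = 0.3130. Gini = 1 - 0.3130 = 0.6870, which rounds to 0.687.

0.687


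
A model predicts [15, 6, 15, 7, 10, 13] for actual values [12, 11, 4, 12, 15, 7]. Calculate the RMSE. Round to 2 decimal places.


MSE = 40.1667. RMSE = sqrt(40.1667) = 6.34.

6.34


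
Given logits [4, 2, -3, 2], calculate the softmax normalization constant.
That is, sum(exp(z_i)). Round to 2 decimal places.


Denom = e^4=54.5982 + e^2=7.3891 + e^-3=0.0498 + e^2=7.3891. Sum = 69.4262, which rounds to 69.43.

69.43


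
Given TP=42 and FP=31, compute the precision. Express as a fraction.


Precision = TP / (TP + FP) = 42 / 73 = 42/73.

42/73


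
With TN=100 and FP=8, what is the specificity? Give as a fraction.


Specificity = TN / (TN + FP) = 100 / 108 = 25/27.

25/27


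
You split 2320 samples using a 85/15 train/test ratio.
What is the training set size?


Test set = 2320 * 15% = 348. Training set = 2320 - 348 = 1972.

1972


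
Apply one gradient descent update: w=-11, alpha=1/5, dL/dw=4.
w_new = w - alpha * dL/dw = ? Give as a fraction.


w_new = -11 - 1/5 * 4 = -11 - 4/5 = -59/5.

-59/5


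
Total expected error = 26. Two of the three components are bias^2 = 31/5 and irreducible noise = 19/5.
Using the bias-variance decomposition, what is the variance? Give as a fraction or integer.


Total error = bias^2 + variance + irreducible noise. So variance = 26 - 31/5 - 19/5 = 16.

16


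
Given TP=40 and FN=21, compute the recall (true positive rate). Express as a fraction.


Recall = TP / (TP + FN) = 40 / 61 = 40/61.

40/61


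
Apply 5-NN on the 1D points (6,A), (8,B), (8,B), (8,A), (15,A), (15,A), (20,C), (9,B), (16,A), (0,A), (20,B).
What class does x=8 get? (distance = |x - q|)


Distances: |6-8|=2, |8-8|=0, |8-8|=0, |8-8|=0, |15-8|=7, |15-8|=7, |20-8|=12, |9-8|=1, |16-8|=8, |0-8|=8, |20-8|=12. 5 nearest: (8,A), (8,B), (8,B), (9,B), (6,A). Counts: {'A': 2, 'B': 3}. Majority class: B.

B


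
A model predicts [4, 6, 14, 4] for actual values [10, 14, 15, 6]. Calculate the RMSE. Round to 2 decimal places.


MSE = 26.2500. RMSE = sqrt(26.2500) = 5.12.

5.12


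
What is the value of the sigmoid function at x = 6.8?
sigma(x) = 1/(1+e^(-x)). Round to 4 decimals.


sigma(6.8) = 1/(1+e^(-6.8)) = 1/(1+0.001114) = 1/1.001114 = 0.9989.

0.9989


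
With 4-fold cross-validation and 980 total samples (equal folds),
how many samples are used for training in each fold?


Each validation fold has 980/4 = 245 samples. Training set = 980 - 245 = 735.

735


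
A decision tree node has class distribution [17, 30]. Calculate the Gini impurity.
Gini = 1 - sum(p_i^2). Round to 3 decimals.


Total = 47. Proportions: 17/47, 30/47. sum(p_i^2) = 0.5383. Gini = 1 - 0.5383 = 0.4617, which rounds to 0.462.

0.462


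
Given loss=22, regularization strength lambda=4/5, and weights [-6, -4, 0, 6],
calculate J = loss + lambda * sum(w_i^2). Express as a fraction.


L2 sq norm = sum(w^2) = 88. J = 22 + 4/5 * 88 = 462/5.

462/5


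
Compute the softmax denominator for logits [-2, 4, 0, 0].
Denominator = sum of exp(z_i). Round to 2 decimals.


Denom = e^-2=0.1353 + e^4=54.5982 + e^0=1.0000 + e^0=1.0000. Sum = 56.7335, which rounds to 56.73.

56.73


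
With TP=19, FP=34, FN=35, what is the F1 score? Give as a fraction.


Precision = 19/53 = 19/53. Recall = 19/54 = 19/54. F1 = 2*P*R/(P+R) = 38/107.

38/107


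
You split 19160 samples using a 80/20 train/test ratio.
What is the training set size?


Test set = 19160 * 20% = 3832. Training set = 19160 - 3832 = 15328.

15328


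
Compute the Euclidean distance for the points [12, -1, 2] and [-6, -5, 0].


d = sqrt(sum of squared differences). (12--6)^2=324, (-1--5)^2=16, (2-0)^2=4. Sum = 344.

sqrt(344)


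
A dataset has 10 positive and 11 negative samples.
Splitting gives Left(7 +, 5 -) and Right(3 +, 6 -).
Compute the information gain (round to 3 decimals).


H(parent) = 0.9984. H(left) = 0.9799, H(right) = 0.9183. Weighted = (12/21)*0.9799 + (9/21)*0.9183 = 0.9535. IG = 0.9984 - 0.9535 = 0.0449, which rounds to 0.045.

0.045


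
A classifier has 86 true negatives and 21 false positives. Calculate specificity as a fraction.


Specificity = TN / (TN + FP) = 86 / 107 = 86/107.

86/107


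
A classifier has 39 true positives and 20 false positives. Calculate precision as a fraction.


Precision = TP / (TP + FP) = 39 / 59 = 39/59.

39/59


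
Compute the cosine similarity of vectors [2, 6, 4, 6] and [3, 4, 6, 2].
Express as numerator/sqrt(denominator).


dot = 66. |a|^2 = 92, |b|^2 = 65. cos = 66/sqrt(5980).

66/sqrt(5980)


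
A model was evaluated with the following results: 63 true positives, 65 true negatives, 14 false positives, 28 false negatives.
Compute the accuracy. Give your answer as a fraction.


Accuracy = (TP + TN) / (TP + TN + FP + FN) = (63 + 65) / 170 = 64/85.

64/85


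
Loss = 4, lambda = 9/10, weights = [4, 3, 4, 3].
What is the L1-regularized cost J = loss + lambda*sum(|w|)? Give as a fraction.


L1 norm = sum(|w|) = 14. J = 4 + 9/10 * 14 = 83/5.

83/5


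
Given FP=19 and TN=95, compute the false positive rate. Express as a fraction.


FPR = FP / (FP + TN) = 19 / 114 = 1/6.

1/6


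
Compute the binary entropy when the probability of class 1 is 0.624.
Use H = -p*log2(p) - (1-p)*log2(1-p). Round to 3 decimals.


H = -0.624*log2(0.624) - 0.376*log2(0.376) = 0.955.

0.955


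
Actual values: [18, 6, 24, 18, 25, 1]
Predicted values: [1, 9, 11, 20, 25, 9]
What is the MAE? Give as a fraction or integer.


MAE = (1/6) * (|18-1|=17 + |6-9|=3 + |24-11|=13 + |18-20|=2 + |25-25|=0 + |1-9|=8). Sum = 43. MAE = 43/6.

43/6


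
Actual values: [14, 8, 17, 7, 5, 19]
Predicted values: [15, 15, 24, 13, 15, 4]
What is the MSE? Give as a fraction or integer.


MSE = (1/6) * ((14-15)^2=1 + (8-15)^2=49 + (17-24)^2=49 + (7-13)^2=36 + (5-15)^2=100 + (19-4)^2=225). Sum = 460. MSE = 230/3.

230/3


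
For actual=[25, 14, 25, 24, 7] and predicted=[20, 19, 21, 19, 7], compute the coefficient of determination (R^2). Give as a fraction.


Mean(y) = 19. SS_res = 91. SS_tot = 266. R^2 = 1 - 91/(266) = 25/38.

25/38


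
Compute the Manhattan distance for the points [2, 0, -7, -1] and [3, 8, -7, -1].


d = sum of absolute differences: |2-3|=1 + |0-8|=8 + |-7--7|=0 + |-1--1|=0 = 9.

9


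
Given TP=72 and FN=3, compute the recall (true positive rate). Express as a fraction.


Recall = TP / (TP + FN) = 72 / 75 = 24/25.

24/25


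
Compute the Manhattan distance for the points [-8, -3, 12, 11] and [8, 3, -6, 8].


d = sum of absolute differences: |-8-8|=16 + |-3-3|=6 + |12--6|=18 + |11-8|=3 = 43.

43


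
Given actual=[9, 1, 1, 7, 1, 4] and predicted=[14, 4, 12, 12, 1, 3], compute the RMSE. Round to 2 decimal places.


MSE = 30.1667. RMSE = sqrt(30.1667) = 5.49.

5.49


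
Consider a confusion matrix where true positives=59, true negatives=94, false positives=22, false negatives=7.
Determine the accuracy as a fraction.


Accuracy = (TP + TN) / (TP + TN + FP + FN) = (59 + 94) / 182 = 153/182.

153/182


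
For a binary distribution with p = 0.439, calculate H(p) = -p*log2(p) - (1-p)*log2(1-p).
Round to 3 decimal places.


H = -0.439*log2(0.439) - 0.561*log2(0.561) = 0.989.

0.989


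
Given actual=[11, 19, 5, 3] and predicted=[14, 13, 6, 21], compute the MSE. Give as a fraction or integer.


MSE = (1/4) * ((11-14)^2=9 + (19-13)^2=36 + (5-6)^2=1 + (3-21)^2=324). Sum = 370. MSE = 185/2.

185/2


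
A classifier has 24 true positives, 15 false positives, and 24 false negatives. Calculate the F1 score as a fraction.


Precision = 24/39 = 8/13. Recall = 24/48 = 1/2. F1 = 2*P*R/(P+R) = 16/29.

16/29


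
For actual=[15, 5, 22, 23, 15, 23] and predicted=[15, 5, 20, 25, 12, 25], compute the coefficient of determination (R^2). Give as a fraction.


Mean(y) = 103/6. SS_res = 21. SS_tot = 1493/6. R^2 = 1 - 21/(1493/6) = 1367/1493.

1367/1493


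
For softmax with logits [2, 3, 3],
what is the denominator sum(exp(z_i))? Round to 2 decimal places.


Denom = e^2=7.3891 + e^3=20.0855 + e^3=20.0855. Sum = 47.5601, which rounds to 47.56.

47.56


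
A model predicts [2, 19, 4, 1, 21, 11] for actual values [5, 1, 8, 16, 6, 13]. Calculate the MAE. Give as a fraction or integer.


MAE = (1/6) * (|5-2|=3 + |1-19|=18 + |8-4|=4 + |16-1|=15 + |6-21|=15 + |13-11|=2). Sum = 57. MAE = 19/2.

19/2


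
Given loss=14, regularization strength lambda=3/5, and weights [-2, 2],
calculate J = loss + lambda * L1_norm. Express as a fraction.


L1 norm = sum(|w|) = 4. J = 14 + 3/5 * 4 = 82/5.

82/5


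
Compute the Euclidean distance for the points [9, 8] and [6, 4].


d = sqrt(sum of squared differences). (9-6)^2=9, (8-4)^2=16. Sum = 25.

5


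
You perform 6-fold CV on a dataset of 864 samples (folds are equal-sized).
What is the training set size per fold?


Each validation fold has 864/6 = 144 samples. Training set = 864 - 144 = 720.

720


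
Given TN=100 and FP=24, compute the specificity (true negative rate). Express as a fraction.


Specificity = TN / (TN + FP) = 100 / 124 = 25/31.

25/31


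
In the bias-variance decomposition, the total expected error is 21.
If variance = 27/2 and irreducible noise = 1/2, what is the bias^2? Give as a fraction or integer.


Total error = bias^2 + variance + irreducible noise. So bias^2 = 21 - 27/2 - 1/2 = 7.

7


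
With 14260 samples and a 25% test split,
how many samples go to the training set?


Test set = 14260 * 25% = 3565. Training set = 14260 - 3565 = 10695.

10695


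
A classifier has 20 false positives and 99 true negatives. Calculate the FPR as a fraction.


FPR = FP / (FP + TN) = 20 / 119 = 20/119.

20/119


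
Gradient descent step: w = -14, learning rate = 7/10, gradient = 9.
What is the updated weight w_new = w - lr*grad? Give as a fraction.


w_new = -14 - 7/10 * 9 = -14 - 63/10 = -203/10.

-203/10


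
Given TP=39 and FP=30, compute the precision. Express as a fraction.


Precision = TP / (TP + FP) = 39 / 69 = 13/23.

13/23


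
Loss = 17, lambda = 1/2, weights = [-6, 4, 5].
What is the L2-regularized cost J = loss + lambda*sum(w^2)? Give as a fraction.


L2 sq norm = sum(w^2) = 77. J = 17 + 1/2 * 77 = 111/2.

111/2


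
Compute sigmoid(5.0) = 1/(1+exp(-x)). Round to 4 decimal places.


sigma(5.0) = 1/(1+e^(-5.0)) = 1/(1+0.006738) = 1/1.006738 = 0.9933.

0.9933


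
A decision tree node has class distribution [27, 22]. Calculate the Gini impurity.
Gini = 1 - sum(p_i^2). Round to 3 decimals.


Total = 49. Proportions: 27/49, 22/49. sum(p_i^2) = 0.5052. Gini = 1 - 0.5052 = 0.4948, which rounds to 0.495.

0.495


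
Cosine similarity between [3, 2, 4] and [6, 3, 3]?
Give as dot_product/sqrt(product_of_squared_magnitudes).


dot = 36. |a|^2 = 29, |b|^2 = 54. cos = 36/sqrt(1566).

36/sqrt(1566)


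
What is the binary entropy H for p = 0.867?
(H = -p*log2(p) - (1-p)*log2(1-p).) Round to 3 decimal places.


H = -0.867*log2(0.867) - 0.133*log2(0.133) = 0.566.

0.566


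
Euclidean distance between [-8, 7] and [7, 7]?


d = sqrt(sum of squared differences). (-8-7)^2=225, (7-7)^2=0. Sum = 225.

15


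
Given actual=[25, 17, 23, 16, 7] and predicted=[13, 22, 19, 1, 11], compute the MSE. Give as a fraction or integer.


MSE = (1/5) * ((25-13)^2=144 + (17-22)^2=25 + (23-19)^2=16 + (16-1)^2=225 + (7-11)^2=16). Sum = 426. MSE = 426/5.

426/5


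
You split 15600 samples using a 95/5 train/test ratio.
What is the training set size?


Test set = 15600 * 5% = 780. Training set = 15600 - 780 = 14820.

14820


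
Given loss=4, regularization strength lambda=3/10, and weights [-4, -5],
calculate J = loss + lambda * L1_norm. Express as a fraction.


L1 norm = sum(|w|) = 9. J = 4 + 3/10 * 9 = 67/10.

67/10


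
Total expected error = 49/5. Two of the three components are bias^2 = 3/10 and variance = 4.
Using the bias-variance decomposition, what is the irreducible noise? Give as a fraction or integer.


Total error = bias^2 + variance + irreducible noise. So irreducible noise = 49/5 - 3/10 - 4 = 11/2.

11/2


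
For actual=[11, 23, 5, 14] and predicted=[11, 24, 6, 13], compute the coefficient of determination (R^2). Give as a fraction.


Mean(y) = 53/4. SS_res = 3. SS_tot = 675/4. R^2 = 1 - 3/(675/4) = 221/225.

221/225


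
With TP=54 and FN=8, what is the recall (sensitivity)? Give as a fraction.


Recall = TP / (TP + FN) = 54 / 62 = 27/31.

27/31


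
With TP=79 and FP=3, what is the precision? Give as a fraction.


Precision = TP / (TP + FP) = 79 / 82 = 79/82.

79/82


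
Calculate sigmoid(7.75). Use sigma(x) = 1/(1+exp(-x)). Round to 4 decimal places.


sigma(7.75) = 1/(1+e^(-7.75)) = 1/(1+0.000431) = 1/1.000431 = 0.9996.

0.9996


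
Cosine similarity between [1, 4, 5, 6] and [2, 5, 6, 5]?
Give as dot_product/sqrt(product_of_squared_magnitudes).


dot = 82. |a|^2 = 78, |b|^2 = 90. cos = 82/sqrt(7020).

82/sqrt(7020)


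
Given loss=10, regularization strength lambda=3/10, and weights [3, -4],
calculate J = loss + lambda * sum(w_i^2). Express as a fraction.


L2 sq norm = sum(w^2) = 25. J = 10 + 3/10 * 25 = 35/2.

35/2


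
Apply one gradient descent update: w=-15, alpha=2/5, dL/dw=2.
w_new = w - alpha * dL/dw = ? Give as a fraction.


w_new = -15 - 2/5 * 2 = -15 - 4/5 = -79/5.

-79/5


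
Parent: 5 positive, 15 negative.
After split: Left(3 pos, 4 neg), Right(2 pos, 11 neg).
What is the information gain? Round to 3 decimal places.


H(parent) = 0.8113. H(left) = 0.9852, H(right) = 0.6194. Weighted = (7/20)*0.9852 + (13/20)*0.6194 = 0.7474. IG = 0.8113 - 0.7474 = 0.0639, which rounds to 0.064.

0.064


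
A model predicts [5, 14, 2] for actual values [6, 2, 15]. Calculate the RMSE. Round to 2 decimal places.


MSE = 104.6667. RMSE = sqrt(104.6667) = 10.23.

10.23


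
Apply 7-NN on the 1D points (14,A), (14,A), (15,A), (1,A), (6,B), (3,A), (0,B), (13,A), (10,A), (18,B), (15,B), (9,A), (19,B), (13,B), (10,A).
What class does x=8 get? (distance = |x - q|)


Distances: |14-8|=6, |14-8|=6, |15-8|=7, |1-8|=7, |6-8|=2, |3-8|=5, |0-8|=8, |13-8|=5, |10-8|=2, |18-8|=10, |15-8|=7, |9-8|=1, |19-8|=11, |13-8|=5, |10-8|=2. 7 nearest: (9,A), (10,A), (10,A), (6,B), (3,A), (13,A), (13,B). Counts: {'A': 5, 'B': 2}. Majority class: A.

A


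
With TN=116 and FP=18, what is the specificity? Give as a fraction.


Specificity = TN / (TN + FP) = 116 / 134 = 58/67.

58/67


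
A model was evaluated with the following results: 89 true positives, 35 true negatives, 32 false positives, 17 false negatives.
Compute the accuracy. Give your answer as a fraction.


Accuracy = (TP + TN) / (TP + TN + FP + FN) = (89 + 35) / 173 = 124/173.

124/173


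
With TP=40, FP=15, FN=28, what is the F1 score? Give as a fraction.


Precision = 40/55 = 8/11. Recall = 40/68 = 10/17. F1 = 2*P*R/(P+R) = 80/123.

80/123


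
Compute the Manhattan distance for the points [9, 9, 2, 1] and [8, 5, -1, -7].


d = sum of absolute differences: |9-8|=1 + |9-5|=4 + |2--1|=3 + |1--7|=8 = 16.

16


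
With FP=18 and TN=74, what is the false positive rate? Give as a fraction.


FPR = FP / (FP + TN) = 18 / 92 = 9/46.

9/46


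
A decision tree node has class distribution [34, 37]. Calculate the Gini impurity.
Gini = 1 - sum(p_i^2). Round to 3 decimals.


Total = 71. Proportions: 34/71, 37/71. sum(p_i^2) = 0.5009. Gini = 1 - 0.5009 = 0.4991, which rounds to 0.499.

0.499


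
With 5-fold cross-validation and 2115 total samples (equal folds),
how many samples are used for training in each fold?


Each validation fold has 2115/5 = 423 samples. Training set = 2115 - 423 = 1692.

1692


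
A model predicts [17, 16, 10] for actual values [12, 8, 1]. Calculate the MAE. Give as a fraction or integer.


MAE = (1/3) * (|12-17|=5 + |8-16|=8 + |1-10|=9). Sum = 22. MAE = 22/3.

22/3


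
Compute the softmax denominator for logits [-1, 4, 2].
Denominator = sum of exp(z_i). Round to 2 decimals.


Denom = e^-1=0.3679 + e^4=54.5982 + e^2=7.3891. Sum = 62.3552, which rounds to 62.36.

62.36


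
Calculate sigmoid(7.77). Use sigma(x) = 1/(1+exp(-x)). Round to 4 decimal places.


sigma(7.77) = 1/(1+e^(-7.77)) = 1/(1+0.000422) = 1/1.000422 = 0.9996.

0.9996


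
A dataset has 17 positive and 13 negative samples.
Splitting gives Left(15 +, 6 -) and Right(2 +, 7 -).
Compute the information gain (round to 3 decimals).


H(parent) = 0.9871. H(left) = 0.8631, H(right) = 0.7642. Weighted = (21/30)*0.8631 + (9/30)*0.7642 = 0.8334. IG = 0.9871 - 0.8334 = 0.1537, which rounds to 0.154.

0.154


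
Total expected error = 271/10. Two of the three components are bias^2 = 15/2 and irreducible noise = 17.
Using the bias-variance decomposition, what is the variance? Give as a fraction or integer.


Total error = bias^2 + variance + irreducible noise. So variance = 271/10 - 15/2 - 17 = 13/5.

13/5


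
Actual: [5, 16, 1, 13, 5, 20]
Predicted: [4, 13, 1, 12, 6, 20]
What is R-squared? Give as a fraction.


Mean(y) = 10. SS_res = 12. SS_tot = 276. R^2 = 1 - 12/(276) = 22/23.

22/23


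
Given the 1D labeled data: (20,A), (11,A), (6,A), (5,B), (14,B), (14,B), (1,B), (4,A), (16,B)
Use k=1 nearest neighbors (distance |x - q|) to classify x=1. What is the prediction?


Distances: |20-1|=19, |11-1|=10, |6-1|=5, |5-1|=4, |14-1|=13, |14-1|=13, |1-1|=0, |4-1|=3, |16-1|=15. 1 nearest: (1,B). Counts: {'B': 1}. Majority class: B.

B


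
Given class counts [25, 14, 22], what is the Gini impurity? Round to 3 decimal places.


Total = 61. Proportions: 25/61, 14/61, 22/61. sum(p_i^2) = 0.3507. Gini = 1 - 0.3507 = 0.6493, which rounds to 0.649.

0.649


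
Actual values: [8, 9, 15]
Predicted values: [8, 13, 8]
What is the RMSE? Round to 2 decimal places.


MSE = 21.6667. RMSE = sqrt(21.6667) = 4.65.

4.65


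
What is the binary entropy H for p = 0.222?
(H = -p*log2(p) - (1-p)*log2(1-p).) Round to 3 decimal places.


H = -0.222*log2(0.222) - 0.778*log2(0.778) = 0.764.

0.764


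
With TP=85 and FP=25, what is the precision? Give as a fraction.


Precision = TP / (TP + FP) = 85 / 110 = 17/22.

17/22


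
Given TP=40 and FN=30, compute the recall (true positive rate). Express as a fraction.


Recall = TP / (TP + FN) = 40 / 70 = 4/7.

4/7


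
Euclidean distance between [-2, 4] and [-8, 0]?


d = sqrt(sum of squared differences). (-2--8)^2=36, (4-0)^2=16. Sum = 52.

sqrt(52)


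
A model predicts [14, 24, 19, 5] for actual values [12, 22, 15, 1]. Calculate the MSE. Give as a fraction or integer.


MSE = (1/4) * ((12-14)^2=4 + (22-24)^2=4 + (15-19)^2=16 + (1-5)^2=16). Sum = 40. MSE = 10.

10


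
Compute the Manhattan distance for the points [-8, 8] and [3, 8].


d = sum of absolute differences: |-8-3|=11 + |8-8|=0 = 11.

11


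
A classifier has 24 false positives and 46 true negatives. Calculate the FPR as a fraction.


FPR = FP / (FP + TN) = 24 / 70 = 12/35.

12/35


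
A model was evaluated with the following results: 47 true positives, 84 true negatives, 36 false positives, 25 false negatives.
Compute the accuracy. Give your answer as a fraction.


Accuracy = (TP + TN) / (TP + TN + FP + FN) = (47 + 84) / 192 = 131/192.

131/192


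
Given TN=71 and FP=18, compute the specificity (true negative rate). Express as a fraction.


Specificity = TN / (TN + FP) = 71 / 89 = 71/89.

71/89


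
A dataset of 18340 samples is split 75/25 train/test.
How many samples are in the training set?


Test set = 18340 * 25% = 4585. Training set = 18340 - 4585 = 13755.

13755


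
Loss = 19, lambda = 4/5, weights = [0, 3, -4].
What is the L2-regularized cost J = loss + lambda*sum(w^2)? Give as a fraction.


L2 sq norm = sum(w^2) = 25. J = 19 + 4/5 * 25 = 39.

39


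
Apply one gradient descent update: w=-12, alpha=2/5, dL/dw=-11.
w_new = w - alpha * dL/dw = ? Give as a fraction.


w_new = -12 - 2/5 * -11 = -12 - -22/5 = -38/5.

-38/5


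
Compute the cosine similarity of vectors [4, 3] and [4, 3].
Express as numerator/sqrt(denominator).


dot = 25. |a|^2 = 25, |b|^2 = 25. cos = 25/sqrt(625).

25/sqrt(625)


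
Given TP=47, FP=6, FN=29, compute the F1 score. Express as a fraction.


Precision = 47/53 = 47/53. Recall = 47/76 = 47/76. F1 = 2*P*R/(P+R) = 94/129.

94/129


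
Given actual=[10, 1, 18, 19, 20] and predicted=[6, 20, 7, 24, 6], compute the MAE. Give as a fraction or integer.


MAE = (1/5) * (|10-6|=4 + |1-20|=19 + |18-7|=11 + |19-24|=5 + |20-6|=14). Sum = 53. MAE = 53/5.

53/5


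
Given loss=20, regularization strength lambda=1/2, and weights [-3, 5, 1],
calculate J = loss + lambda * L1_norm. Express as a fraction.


L1 norm = sum(|w|) = 9. J = 20 + 1/2 * 9 = 49/2.

49/2


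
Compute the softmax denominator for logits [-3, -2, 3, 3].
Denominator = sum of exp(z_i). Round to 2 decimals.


Denom = e^-3=0.0498 + e^-2=0.1353 + e^3=20.0855 + e^3=20.0855. Sum = 40.3561, which rounds to 40.36.

40.36
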